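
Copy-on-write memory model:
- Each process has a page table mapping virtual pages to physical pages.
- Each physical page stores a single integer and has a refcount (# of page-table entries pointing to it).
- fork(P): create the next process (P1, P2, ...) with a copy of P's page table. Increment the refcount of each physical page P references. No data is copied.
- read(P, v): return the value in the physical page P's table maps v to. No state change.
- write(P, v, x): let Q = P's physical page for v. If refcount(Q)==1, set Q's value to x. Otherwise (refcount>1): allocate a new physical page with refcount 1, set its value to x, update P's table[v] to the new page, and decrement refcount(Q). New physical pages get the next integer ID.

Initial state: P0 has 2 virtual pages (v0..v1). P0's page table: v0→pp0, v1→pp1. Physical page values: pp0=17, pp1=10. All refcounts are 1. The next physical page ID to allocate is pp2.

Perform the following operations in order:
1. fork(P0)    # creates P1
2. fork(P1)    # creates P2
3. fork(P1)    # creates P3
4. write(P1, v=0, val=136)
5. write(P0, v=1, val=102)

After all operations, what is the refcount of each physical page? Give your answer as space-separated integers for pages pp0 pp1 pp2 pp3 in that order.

Answer: 3 3 1 1

Derivation:
Op 1: fork(P0) -> P1. 2 ppages; refcounts: pp0:2 pp1:2
Op 2: fork(P1) -> P2. 2 ppages; refcounts: pp0:3 pp1:3
Op 3: fork(P1) -> P3. 2 ppages; refcounts: pp0:4 pp1:4
Op 4: write(P1, v0, 136). refcount(pp0)=4>1 -> COPY to pp2. 3 ppages; refcounts: pp0:3 pp1:4 pp2:1
Op 5: write(P0, v1, 102). refcount(pp1)=4>1 -> COPY to pp3. 4 ppages; refcounts: pp0:3 pp1:3 pp2:1 pp3:1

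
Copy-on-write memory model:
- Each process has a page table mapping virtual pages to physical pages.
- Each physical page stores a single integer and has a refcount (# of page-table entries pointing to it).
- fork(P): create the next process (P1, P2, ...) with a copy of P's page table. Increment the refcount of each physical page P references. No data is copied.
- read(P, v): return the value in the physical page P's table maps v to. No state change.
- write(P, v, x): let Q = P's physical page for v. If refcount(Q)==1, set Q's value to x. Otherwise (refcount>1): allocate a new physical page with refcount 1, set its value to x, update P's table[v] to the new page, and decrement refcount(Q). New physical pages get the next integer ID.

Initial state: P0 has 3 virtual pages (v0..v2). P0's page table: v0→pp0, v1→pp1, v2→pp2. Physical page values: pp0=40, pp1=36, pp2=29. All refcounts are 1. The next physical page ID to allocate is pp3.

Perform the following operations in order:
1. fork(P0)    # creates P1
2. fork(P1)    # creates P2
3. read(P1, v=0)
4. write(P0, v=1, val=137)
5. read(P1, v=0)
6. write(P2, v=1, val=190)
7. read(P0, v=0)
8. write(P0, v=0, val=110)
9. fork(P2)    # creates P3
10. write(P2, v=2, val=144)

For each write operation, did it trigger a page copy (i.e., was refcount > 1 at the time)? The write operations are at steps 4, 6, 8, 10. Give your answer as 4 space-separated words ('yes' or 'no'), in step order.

Op 1: fork(P0) -> P1. 3 ppages; refcounts: pp0:2 pp1:2 pp2:2
Op 2: fork(P1) -> P2. 3 ppages; refcounts: pp0:3 pp1:3 pp2:3
Op 3: read(P1, v0) -> 40. No state change.
Op 4: write(P0, v1, 137). refcount(pp1)=3>1 -> COPY to pp3. 4 ppages; refcounts: pp0:3 pp1:2 pp2:3 pp3:1
Op 5: read(P1, v0) -> 40. No state change.
Op 6: write(P2, v1, 190). refcount(pp1)=2>1 -> COPY to pp4. 5 ppages; refcounts: pp0:3 pp1:1 pp2:3 pp3:1 pp4:1
Op 7: read(P0, v0) -> 40. No state change.
Op 8: write(P0, v0, 110). refcount(pp0)=3>1 -> COPY to pp5. 6 ppages; refcounts: pp0:2 pp1:1 pp2:3 pp3:1 pp4:1 pp5:1
Op 9: fork(P2) -> P3. 6 ppages; refcounts: pp0:3 pp1:1 pp2:4 pp3:1 pp4:2 pp5:1
Op 10: write(P2, v2, 144). refcount(pp2)=4>1 -> COPY to pp6. 7 ppages; refcounts: pp0:3 pp1:1 pp2:3 pp3:1 pp4:2 pp5:1 pp6:1

yes yes yes yes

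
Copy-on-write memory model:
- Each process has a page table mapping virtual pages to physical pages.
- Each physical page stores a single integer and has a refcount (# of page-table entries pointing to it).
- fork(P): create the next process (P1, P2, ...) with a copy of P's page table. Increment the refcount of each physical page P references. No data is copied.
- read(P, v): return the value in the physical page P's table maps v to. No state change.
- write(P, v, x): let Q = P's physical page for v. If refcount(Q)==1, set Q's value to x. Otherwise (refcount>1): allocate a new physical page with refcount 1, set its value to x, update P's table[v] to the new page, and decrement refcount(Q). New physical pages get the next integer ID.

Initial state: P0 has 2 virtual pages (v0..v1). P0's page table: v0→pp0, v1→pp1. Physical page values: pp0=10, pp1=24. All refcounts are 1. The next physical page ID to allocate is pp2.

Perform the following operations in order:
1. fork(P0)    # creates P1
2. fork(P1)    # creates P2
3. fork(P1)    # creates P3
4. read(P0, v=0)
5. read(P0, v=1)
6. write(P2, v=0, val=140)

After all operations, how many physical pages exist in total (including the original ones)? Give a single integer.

Answer: 3

Derivation:
Op 1: fork(P0) -> P1. 2 ppages; refcounts: pp0:2 pp1:2
Op 2: fork(P1) -> P2. 2 ppages; refcounts: pp0:3 pp1:3
Op 3: fork(P1) -> P3. 2 ppages; refcounts: pp0:4 pp1:4
Op 4: read(P0, v0) -> 10. No state change.
Op 5: read(P0, v1) -> 24. No state change.
Op 6: write(P2, v0, 140). refcount(pp0)=4>1 -> COPY to pp2. 3 ppages; refcounts: pp0:3 pp1:4 pp2:1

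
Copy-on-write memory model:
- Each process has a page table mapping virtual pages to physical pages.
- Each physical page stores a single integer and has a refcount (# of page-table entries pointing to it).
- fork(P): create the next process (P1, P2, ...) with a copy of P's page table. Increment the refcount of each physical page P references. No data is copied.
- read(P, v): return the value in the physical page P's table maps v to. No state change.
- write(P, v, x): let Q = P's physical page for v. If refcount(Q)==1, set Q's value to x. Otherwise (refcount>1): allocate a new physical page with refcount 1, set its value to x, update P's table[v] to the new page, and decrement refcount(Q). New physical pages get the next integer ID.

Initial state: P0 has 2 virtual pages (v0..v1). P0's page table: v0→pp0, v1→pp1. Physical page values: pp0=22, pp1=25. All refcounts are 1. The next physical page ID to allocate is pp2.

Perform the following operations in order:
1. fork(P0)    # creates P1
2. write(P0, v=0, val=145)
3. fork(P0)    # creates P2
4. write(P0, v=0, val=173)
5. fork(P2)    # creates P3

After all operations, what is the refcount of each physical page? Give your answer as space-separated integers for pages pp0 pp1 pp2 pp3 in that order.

Answer: 1 4 2 1

Derivation:
Op 1: fork(P0) -> P1. 2 ppages; refcounts: pp0:2 pp1:2
Op 2: write(P0, v0, 145). refcount(pp0)=2>1 -> COPY to pp2. 3 ppages; refcounts: pp0:1 pp1:2 pp2:1
Op 3: fork(P0) -> P2. 3 ppages; refcounts: pp0:1 pp1:3 pp2:2
Op 4: write(P0, v0, 173). refcount(pp2)=2>1 -> COPY to pp3. 4 ppages; refcounts: pp0:1 pp1:3 pp2:1 pp3:1
Op 5: fork(P2) -> P3. 4 ppages; refcounts: pp0:1 pp1:4 pp2:2 pp3:1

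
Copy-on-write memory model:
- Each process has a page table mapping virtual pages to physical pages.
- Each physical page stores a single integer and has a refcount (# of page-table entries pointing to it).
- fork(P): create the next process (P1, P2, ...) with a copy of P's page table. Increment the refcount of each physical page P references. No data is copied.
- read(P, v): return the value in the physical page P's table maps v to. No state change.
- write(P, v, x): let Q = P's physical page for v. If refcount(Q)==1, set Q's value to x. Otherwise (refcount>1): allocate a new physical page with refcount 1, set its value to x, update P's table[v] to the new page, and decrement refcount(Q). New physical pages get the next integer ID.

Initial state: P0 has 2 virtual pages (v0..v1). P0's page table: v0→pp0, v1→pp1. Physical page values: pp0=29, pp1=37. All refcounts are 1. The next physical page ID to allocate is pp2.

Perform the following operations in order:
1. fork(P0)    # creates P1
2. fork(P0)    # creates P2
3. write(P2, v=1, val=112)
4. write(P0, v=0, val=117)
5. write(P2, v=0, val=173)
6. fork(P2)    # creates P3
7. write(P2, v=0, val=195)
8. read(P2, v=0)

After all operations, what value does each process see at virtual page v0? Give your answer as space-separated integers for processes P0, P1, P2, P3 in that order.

Op 1: fork(P0) -> P1. 2 ppages; refcounts: pp0:2 pp1:2
Op 2: fork(P0) -> P2. 2 ppages; refcounts: pp0:3 pp1:3
Op 3: write(P2, v1, 112). refcount(pp1)=3>1 -> COPY to pp2. 3 ppages; refcounts: pp0:3 pp1:2 pp2:1
Op 4: write(P0, v0, 117). refcount(pp0)=3>1 -> COPY to pp3. 4 ppages; refcounts: pp0:2 pp1:2 pp2:1 pp3:1
Op 5: write(P2, v0, 173). refcount(pp0)=2>1 -> COPY to pp4. 5 ppages; refcounts: pp0:1 pp1:2 pp2:1 pp3:1 pp4:1
Op 6: fork(P2) -> P3. 5 ppages; refcounts: pp0:1 pp1:2 pp2:2 pp3:1 pp4:2
Op 7: write(P2, v0, 195). refcount(pp4)=2>1 -> COPY to pp5. 6 ppages; refcounts: pp0:1 pp1:2 pp2:2 pp3:1 pp4:1 pp5:1
Op 8: read(P2, v0) -> 195. No state change.
P0: v0 -> pp3 = 117
P1: v0 -> pp0 = 29
P2: v0 -> pp5 = 195
P3: v0 -> pp4 = 173

Answer: 117 29 195 173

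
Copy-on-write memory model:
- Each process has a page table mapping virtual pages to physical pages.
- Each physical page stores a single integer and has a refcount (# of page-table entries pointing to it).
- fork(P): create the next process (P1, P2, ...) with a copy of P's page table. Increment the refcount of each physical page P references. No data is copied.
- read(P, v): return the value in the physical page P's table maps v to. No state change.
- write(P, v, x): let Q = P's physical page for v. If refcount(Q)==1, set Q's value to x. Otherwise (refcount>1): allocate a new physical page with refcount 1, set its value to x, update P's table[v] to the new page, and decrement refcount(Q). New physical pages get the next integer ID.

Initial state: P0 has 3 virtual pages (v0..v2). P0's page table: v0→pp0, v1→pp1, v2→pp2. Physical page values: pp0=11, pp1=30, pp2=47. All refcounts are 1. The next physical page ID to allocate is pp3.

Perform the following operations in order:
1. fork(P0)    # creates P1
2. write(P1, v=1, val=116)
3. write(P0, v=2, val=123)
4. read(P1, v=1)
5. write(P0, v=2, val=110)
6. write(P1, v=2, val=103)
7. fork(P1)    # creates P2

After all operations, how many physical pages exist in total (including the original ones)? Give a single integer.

Answer: 5

Derivation:
Op 1: fork(P0) -> P1. 3 ppages; refcounts: pp0:2 pp1:2 pp2:2
Op 2: write(P1, v1, 116). refcount(pp1)=2>1 -> COPY to pp3. 4 ppages; refcounts: pp0:2 pp1:1 pp2:2 pp3:1
Op 3: write(P0, v2, 123). refcount(pp2)=2>1 -> COPY to pp4. 5 ppages; refcounts: pp0:2 pp1:1 pp2:1 pp3:1 pp4:1
Op 4: read(P1, v1) -> 116. No state change.
Op 5: write(P0, v2, 110). refcount(pp4)=1 -> write in place. 5 ppages; refcounts: pp0:2 pp1:1 pp2:1 pp3:1 pp4:1
Op 6: write(P1, v2, 103). refcount(pp2)=1 -> write in place. 5 ppages; refcounts: pp0:2 pp1:1 pp2:1 pp3:1 pp4:1
Op 7: fork(P1) -> P2. 5 ppages; refcounts: pp0:3 pp1:1 pp2:2 pp3:2 pp4:1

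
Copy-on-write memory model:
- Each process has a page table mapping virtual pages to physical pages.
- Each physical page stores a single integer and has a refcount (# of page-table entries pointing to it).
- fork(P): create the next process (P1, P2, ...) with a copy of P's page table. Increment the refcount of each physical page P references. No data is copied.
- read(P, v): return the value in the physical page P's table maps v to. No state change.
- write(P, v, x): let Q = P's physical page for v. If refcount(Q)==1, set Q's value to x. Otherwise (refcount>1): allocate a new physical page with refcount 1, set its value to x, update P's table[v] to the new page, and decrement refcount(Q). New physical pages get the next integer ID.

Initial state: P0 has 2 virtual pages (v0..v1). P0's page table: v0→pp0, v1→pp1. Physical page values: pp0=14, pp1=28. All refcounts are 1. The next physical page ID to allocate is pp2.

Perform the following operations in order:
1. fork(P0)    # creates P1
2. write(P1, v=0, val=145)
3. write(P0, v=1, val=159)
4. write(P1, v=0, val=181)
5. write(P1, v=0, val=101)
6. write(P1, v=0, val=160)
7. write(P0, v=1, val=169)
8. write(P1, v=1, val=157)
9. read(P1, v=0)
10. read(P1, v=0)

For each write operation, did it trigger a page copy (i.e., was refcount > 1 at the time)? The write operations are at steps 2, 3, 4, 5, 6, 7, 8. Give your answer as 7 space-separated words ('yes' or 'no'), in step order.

Op 1: fork(P0) -> P1. 2 ppages; refcounts: pp0:2 pp1:2
Op 2: write(P1, v0, 145). refcount(pp0)=2>1 -> COPY to pp2. 3 ppages; refcounts: pp0:1 pp1:2 pp2:1
Op 3: write(P0, v1, 159). refcount(pp1)=2>1 -> COPY to pp3. 4 ppages; refcounts: pp0:1 pp1:1 pp2:1 pp3:1
Op 4: write(P1, v0, 181). refcount(pp2)=1 -> write in place. 4 ppages; refcounts: pp0:1 pp1:1 pp2:1 pp3:1
Op 5: write(P1, v0, 101). refcount(pp2)=1 -> write in place. 4 ppages; refcounts: pp0:1 pp1:1 pp2:1 pp3:1
Op 6: write(P1, v0, 160). refcount(pp2)=1 -> write in place. 4 ppages; refcounts: pp0:1 pp1:1 pp2:1 pp3:1
Op 7: write(P0, v1, 169). refcount(pp3)=1 -> write in place. 4 ppages; refcounts: pp0:1 pp1:1 pp2:1 pp3:1
Op 8: write(P1, v1, 157). refcount(pp1)=1 -> write in place. 4 ppages; refcounts: pp0:1 pp1:1 pp2:1 pp3:1
Op 9: read(P1, v0) -> 160. No state change.
Op 10: read(P1, v0) -> 160. No state change.

yes yes no no no no no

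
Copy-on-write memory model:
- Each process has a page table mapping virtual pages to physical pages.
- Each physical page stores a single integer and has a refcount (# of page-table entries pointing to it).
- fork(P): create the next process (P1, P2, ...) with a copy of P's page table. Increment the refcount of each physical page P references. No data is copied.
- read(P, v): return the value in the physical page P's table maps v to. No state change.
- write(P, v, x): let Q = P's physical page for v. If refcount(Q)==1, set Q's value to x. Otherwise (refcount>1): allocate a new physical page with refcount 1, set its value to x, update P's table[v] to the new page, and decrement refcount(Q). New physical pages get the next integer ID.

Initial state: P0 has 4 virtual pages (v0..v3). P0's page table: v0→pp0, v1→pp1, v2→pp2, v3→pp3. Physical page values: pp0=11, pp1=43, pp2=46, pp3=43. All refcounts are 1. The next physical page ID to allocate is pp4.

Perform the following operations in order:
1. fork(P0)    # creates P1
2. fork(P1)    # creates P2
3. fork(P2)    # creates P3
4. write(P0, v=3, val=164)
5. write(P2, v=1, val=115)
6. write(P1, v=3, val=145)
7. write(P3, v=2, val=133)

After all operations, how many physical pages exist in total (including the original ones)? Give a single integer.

Answer: 8

Derivation:
Op 1: fork(P0) -> P1. 4 ppages; refcounts: pp0:2 pp1:2 pp2:2 pp3:2
Op 2: fork(P1) -> P2. 4 ppages; refcounts: pp0:3 pp1:3 pp2:3 pp3:3
Op 3: fork(P2) -> P3. 4 ppages; refcounts: pp0:4 pp1:4 pp2:4 pp3:4
Op 4: write(P0, v3, 164). refcount(pp3)=4>1 -> COPY to pp4. 5 ppages; refcounts: pp0:4 pp1:4 pp2:4 pp3:3 pp4:1
Op 5: write(P2, v1, 115). refcount(pp1)=4>1 -> COPY to pp5. 6 ppages; refcounts: pp0:4 pp1:3 pp2:4 pp3:3 pp4:1 pp5:1
Op 6: write(P1, v3, 145). refcount(pp3)=3>1 -> COPY to pp6. 7 ppages; refcounts: pp0:4 pp1:3 pp2:4 pp3:2 pp4:1 pp5:1 pp6:1
Op 7: write(P3, v2, 133). refcount(pp2)=4>1 -> COPY to pp7. 8 ppages; refcounts: pp0:4 pp1:3 pp2:3 pp3:2 pp4:1 pp5:1 pp6:1 pp7:1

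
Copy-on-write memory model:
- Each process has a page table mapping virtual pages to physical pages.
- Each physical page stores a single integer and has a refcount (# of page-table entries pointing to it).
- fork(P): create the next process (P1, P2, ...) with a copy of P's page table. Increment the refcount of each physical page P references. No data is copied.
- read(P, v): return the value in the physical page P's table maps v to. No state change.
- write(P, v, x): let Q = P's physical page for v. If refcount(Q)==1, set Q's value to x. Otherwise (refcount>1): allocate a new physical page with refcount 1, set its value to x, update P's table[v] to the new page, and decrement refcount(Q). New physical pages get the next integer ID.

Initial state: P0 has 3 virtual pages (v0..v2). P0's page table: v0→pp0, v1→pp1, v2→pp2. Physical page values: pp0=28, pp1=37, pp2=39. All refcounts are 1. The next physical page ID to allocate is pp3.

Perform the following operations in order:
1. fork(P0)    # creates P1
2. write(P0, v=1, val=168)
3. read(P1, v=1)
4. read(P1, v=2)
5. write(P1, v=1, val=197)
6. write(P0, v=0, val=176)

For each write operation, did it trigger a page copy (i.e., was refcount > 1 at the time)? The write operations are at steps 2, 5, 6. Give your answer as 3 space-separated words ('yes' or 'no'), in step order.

Op 1: fork(P0) -> P1. 3 ppages; refcounts: pp0:2 pp1:2 pp2:2
Op 2: write(P0, v1, 168). refcount(pp1)=2>1 -> COPY to pp3. 4 ppages; refcounts: pp0:2 pp1:1 pp2:2 pp3:1
Op 3: read(P1, v1) -> 37. No state change.
Op 4: read(P1, v2) -> 39. No state change.
Op 5: write(P1, v1, 197). refcount(pp1)=1 -> write in place. 4 ppages; refcounts: pp0:2 pp1:1 pp2:2 pp3:1
Op 6: write(P0, v0, 176). refcount(pp0)=2>1 -> COPY to pp4. 5 ppages; refcounts: pp0:1 pp1:1 pp2:2 pp3:1 pp4:1

yes no yes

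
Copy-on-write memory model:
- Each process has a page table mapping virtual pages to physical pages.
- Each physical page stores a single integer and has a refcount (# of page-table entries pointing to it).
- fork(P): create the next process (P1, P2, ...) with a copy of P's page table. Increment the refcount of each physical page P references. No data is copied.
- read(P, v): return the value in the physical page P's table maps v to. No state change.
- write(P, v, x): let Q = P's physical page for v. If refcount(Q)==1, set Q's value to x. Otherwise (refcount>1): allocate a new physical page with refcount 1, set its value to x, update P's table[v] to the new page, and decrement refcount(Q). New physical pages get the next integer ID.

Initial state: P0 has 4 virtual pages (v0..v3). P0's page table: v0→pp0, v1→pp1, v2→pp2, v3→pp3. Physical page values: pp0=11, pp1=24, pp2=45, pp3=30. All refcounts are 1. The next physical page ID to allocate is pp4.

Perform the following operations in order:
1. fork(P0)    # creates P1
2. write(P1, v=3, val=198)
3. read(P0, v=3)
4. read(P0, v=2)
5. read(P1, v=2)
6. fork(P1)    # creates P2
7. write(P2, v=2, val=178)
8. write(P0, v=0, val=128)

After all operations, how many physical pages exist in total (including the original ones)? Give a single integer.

Answer: 7

Derivation:
Op 1: fork(P0) -> P1. 4 ppages; refcounts: pp0:2 pp1:2 pp2:2 pp3:2
Op 2: write(P1, v3, 198). refcount(pp3)=2>1 -> COPY to pp4. 5 ppages; refcounts: pp0:2 pp1:2 pp2:2 pp3:1 pp4:1
Op 3: read(P0, v3) -> 30. No state change.
Op 4: read(P0, v2) -> 45. No state change.
Op 5: read(P1, v2) -> 45. No state change.
Op 6: fork(P1) -> P2. 5 ppages; refcounts: pp0:3 pp1:3 pp2:3 pp3:1 pp4:2
Op 7: write(P2, v2, 178). refcount(pp2)=3>1 -> COPY to pp5. 6 ppages; refcounts: pp0:3 pp1:3 pp2:2 pp3:1 pp4:2 pp5:1
Op 8: write(P0, v0, 128). refcount(pp0)=3>1 -> COPY to pp6. 7 ppages; refcounts: pp0:2 pp1:3 pp2:2 pp3:1 pp4:2 pp5:1 pp6:1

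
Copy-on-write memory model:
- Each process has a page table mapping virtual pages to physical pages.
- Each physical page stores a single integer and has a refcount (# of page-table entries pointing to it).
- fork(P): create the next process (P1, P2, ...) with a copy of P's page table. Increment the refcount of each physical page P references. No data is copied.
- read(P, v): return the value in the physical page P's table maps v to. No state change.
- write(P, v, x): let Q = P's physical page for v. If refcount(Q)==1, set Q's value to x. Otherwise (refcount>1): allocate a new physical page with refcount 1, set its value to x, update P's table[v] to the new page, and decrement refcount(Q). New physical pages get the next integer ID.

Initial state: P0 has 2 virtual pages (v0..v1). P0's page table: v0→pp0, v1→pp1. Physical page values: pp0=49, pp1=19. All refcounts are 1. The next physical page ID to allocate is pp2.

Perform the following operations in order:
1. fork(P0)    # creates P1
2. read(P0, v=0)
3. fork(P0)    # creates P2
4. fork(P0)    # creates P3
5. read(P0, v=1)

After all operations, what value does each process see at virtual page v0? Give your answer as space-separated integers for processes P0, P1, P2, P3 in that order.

Op 1: fork(P0) -> P1. 2 ppages; refcounts: pp0:2 pp1:2
Op 2: read(P0, v0) -> 49. No state change.
Op 3: fork(P0) -> P2. 2 ppages; refcounts: pp0:3 pp1:3
Op 4: fork(P0) -> P3. 2 ppages; refcounts: pp0:4 pp1:4
Op 5: read(P0, v1) -> 19. No state change.
P0: v0 -> pp0 = 49
P1: v0 -> pp0 = 49
P2: v0 -> pp0 = 49
P3: v0 -> pp0 = 49

Answer: 49 49 49 49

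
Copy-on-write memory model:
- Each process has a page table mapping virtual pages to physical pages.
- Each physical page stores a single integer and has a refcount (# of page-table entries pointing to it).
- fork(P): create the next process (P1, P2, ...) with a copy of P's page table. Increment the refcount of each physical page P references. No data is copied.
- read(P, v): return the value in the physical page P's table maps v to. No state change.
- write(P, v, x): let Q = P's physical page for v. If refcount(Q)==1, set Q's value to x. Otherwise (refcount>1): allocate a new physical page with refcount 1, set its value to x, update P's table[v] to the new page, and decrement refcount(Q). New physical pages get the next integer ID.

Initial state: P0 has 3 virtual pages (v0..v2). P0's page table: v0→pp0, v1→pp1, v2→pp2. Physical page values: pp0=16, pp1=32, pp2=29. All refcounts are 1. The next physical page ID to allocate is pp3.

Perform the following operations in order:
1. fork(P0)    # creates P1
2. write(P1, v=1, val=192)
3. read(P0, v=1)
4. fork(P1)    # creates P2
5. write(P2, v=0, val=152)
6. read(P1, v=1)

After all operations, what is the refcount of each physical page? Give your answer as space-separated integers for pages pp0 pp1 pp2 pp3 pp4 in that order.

Answer: 2 1 3 2 1

Derivation:
Op 1: fork(P0) -> P1. 3 ppages; refcounts: pp0:2 pp1:2 pp2:2
Op 2: write(P1, v1, 192). refcount(pp1)=2>1 -> COPY to pp3. 4 ppages; refcounts: pp0:2 pp1:1 pp2:2 pp3:1
Op 3: read(P0, v1) -> 32. No state change.
Op 4: fork(P1) -> P2. 4 ppages; refcounts: pp0:3 pp1:1 pp2:3 pp3:2
Op 5: write(P2, v0, 152). refcount(pp0)=3>1 -> COPY to pp4. 5 ppages; refcounts: pp0:2 pp1:1 pp2:3 pp3:2 pp4:1
Op 6: read(P1, v1) -> 192. No state change.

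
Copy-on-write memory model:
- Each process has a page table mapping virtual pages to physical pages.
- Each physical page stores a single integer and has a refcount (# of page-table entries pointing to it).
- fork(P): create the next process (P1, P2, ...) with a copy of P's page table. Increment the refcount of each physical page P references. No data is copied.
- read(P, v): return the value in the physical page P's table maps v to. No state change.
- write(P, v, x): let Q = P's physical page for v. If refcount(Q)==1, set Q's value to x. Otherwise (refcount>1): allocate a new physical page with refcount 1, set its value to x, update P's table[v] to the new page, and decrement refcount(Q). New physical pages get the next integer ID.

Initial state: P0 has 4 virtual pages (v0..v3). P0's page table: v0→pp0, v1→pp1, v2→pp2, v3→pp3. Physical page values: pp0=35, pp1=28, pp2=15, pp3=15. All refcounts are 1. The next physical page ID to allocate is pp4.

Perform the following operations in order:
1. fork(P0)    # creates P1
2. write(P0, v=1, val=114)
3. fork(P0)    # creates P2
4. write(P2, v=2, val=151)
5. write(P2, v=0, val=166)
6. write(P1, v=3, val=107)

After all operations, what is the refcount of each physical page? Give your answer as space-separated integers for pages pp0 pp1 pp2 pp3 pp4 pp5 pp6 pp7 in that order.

Op 1: fork(P0) -> P1. 4 ppages; refcounts: pp0:2 pp1:2 pp2:2 pp3:2
Op 2: write(P0, v1, 114). refcount(pp1)=2>1 -> COPY to pp4. 5 ppages; refcounts: pp0:2 pp1:1 pp2:2 pp3:2 pp4:1
Op 3: fork(P0) -> P2. 5 ppages; refcounts: pp0:3 pp1:1 pp2:3 pp3:3 pp4:2
Op 4: write(P2, v2, 151). refcount(pp2)=3>1 -> COPY to pp5. 6 ppages; refcounts: pp0:3 pp1:1 pp2:2 pp3:3 pp4:2 pp5:1
Op 5: write(P2, v0, 166). refcount(pp0)=3>1 -> COPY to pp6. 7 ppages; refcounts: pp0:2 pp1:1 pp2:2 pp3:3 pp4:2 pp5:1 pp6:1
Op 6: write(P1, v3, 107). refcount(pp3)=3>1 -> COPY to pp7. 8 ppages; refcounts: pp0:2 pp1:1 pp2:2 pp3:2 pp4:2 pp5:1 pp6:1 pp7:1

Answer: 2 1 2 2 2 1 1 1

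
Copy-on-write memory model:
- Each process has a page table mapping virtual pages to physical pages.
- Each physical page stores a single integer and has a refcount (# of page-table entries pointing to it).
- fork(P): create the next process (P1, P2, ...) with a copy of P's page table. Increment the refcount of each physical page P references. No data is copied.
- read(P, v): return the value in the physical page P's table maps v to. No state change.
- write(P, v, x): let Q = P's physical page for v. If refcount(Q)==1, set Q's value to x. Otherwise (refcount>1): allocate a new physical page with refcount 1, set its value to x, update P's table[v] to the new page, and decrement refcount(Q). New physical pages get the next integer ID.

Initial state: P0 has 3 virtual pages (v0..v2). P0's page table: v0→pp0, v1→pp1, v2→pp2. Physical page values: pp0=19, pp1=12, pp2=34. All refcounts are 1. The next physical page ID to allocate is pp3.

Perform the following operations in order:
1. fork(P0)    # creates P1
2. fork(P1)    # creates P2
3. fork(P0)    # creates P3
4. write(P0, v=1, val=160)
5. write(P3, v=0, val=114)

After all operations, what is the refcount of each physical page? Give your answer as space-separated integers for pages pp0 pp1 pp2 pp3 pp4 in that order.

Answer: 3 3 4 1 1

Derivation:
Op 1: fork(P0) -> P1. 3 ppages; refcounts: pp0:2 pp1:2 pp2:2
Op 2: fork(P1) -> P2. 3 ppages; refcounts: pp0:3 pp1:3 pp2:3
Op 3: fork(P0) -> P3. 3 ppages; refcounts: pp0:4 pp1:4 pp2:4
Op 4: write(P0, v1, 160). refcount(pp1)=4>1 -> COPY to pp3. 4 ppages; refcounts: pp0:4 pp1:3 pp2:4 pp3:1
Op 5: write(P3, v0, 114). refcount(pp0)=4>1 -> COPY to pp4. 5 ppages; refcounts: pp0:3 pp1:3 pp2:4 pp3:1 pp4:1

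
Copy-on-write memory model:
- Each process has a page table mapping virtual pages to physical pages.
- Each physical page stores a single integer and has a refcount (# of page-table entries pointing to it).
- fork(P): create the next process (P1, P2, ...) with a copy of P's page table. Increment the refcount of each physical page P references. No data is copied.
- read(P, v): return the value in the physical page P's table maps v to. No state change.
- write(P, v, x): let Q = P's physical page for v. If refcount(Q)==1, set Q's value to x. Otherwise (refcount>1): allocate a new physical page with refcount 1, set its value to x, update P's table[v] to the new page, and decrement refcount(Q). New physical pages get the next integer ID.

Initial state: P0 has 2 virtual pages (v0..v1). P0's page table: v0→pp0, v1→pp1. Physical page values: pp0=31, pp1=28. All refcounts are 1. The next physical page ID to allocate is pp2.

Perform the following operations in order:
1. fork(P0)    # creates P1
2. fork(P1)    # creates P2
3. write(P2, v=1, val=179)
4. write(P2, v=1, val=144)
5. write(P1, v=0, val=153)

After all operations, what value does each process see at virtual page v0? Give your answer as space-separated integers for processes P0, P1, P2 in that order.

Answer: 31 153 31

Derivation:
Op 1: fork(P0) -> P1. 2 ppages; refcounts: pp0:2 pp1:2
Op 2: fork(P1) -> P2. 2 ppages; refcounts: pp0:3 pp1:3
Op 3: write(P2, v1, 179). refcount(pp1)=3>1 -> COPY to pp2. 3 ppages; refcounts: pp0:3 pp1:2 pp2:1
Op 4: write(P2, v1, 144). refcount(pp2)=1 -> write in place. 3 ppages; refcounts: pp0:3 pp1:2 pp2:1
Op 5: write(P1, v0, 153). refcount(pp0)=3>1 -> COPY to pp3. 4 ppages; refcounts: pp0:2 pp1:2 pp2:1 pp3:1
P0: v0 -> pp0 = 31
P1: v0 -> pp3 = 153
P2: v0 -> pp0 = 31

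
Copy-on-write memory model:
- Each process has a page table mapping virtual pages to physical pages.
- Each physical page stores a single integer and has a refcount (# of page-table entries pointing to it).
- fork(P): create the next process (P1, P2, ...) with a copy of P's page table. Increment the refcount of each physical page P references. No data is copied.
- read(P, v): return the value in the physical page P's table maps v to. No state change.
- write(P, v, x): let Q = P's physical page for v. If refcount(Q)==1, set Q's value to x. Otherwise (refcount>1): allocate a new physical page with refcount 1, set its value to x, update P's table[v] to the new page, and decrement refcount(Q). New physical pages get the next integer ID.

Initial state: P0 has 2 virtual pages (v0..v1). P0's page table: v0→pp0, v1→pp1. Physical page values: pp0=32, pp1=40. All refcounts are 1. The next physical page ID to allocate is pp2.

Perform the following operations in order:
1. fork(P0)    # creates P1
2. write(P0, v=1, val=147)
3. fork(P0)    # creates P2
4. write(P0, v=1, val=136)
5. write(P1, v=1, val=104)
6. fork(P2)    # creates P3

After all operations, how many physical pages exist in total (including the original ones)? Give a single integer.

Answer: 4

Derivation:
Op 1: fork(P0) -> P1. 2 ppages; refcounts: pp0:2 pp1:2
Op 2: write(P0, v1, 147). refcount(pp1)=2>1 -> COPY to pp2. 3 ppages; refcounts: pp0:2 pp1:1 pp2:1
Op 3: fork(P0) -> P2. 3 ppages; refcounts: pp0:3 pp1:1 pp2:2
Op 4: write(P0, v1, 136). refcount(pp2)=2>1 -> COPY to pp3. 4 ppages; refcounts: pp0:3 pp1:1 pp2:1 pp3:1
Op 5: write(P1, v1, 104). refcount(pp1)=1 -> write in place. 4 ppages; refcounts: pp0:3 pp1:1 pp2:1 pp3:1
Op 6: fork(P2) -> P3. 4 ppages; refcounts: pp0:4 pp1:1 pp2:2 pp3:1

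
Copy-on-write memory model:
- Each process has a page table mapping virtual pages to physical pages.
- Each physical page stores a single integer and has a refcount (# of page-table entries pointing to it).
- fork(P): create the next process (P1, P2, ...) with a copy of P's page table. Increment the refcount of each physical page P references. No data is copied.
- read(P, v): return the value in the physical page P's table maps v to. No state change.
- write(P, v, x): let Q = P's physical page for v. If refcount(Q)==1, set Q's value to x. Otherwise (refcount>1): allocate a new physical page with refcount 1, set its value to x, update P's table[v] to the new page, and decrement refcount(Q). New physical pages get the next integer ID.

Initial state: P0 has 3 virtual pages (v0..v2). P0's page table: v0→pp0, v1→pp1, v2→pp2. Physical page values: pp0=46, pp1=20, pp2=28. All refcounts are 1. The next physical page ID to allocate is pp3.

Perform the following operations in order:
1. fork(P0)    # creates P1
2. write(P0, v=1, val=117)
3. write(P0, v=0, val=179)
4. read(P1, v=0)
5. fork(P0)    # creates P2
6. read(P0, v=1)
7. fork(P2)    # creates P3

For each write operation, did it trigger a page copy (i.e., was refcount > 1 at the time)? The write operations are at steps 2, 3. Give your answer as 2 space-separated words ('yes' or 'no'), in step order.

Op 1: fork(P0) -> P1. 3 ppages; refcounts: pp0:2 pp1:2 pp2:2
Op 2: write(P0, v1, 117). refcount(pp1)=2>1 -> COPY to pp3. 4 ppages; refcounts: pp0:2 pp1:1 pp2:2 pp3:1
Op 3: write(P0, v0, 179). refcount(pp0)=2>1 -> COPY to pp4. 5 ppages; refcounts: pp0:1 pp1:1 pp2:2 pp3:1 pp4:1
Op 4: read(P1, v0) -> 46. No state change.
Op 5: fork(P0) -> P2. 5 ppages; refcounts: pp0:1 pp1:1 pp2:3 pp3:2 pp4:2
Op 6: read(P0, v1) -> 117. No state change.
Op 7: fork(P2) -> P3. 5 ppages; refcounts: pp0:1 pp1:1 pp2:4 pp3:3 pp4:3

yes yes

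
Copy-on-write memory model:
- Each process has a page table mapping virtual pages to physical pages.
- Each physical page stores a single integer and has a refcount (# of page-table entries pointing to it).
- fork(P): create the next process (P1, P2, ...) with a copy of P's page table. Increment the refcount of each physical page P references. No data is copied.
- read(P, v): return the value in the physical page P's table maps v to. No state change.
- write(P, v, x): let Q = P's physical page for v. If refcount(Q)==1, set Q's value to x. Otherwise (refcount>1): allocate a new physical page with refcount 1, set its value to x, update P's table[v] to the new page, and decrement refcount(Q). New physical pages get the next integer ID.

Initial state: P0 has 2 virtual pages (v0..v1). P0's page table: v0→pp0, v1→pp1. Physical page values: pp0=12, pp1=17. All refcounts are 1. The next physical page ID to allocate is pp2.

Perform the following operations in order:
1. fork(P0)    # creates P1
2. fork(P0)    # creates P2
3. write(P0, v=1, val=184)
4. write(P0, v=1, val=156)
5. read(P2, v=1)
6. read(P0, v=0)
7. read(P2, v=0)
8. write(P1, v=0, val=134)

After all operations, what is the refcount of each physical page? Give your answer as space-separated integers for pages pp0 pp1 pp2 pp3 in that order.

Op 1: fork(P0) -> P1. 2 ppages; refcounts: pp0:2 pp1:2
Op 2: fork(P0) -> P2. 2 ppages; refcounts: pp0:3 pp1:3
Op 3: write(P0, v1, 184). refcount(pp1)=3>1 -> COPY to pp2. 3 ppages; refcounts: pp0:3 pp1:2 pp2:1
Op 4: write(P0, v1, 156). refcount(pp2)=1 -> write in place. 3 ppages; refcounts: pp0:3 pp1:2 pp2:1
Op 5: read(P2, v1) -> 17. No state change.
Op 6: read(P0, v0) -> 12. No state change.
Op 7: read(P2, v0) -> 12. No state change.
Op 8: write(P1, v0, 134). refcount(pp0)=3>1 -> COPY to pp3. 4 ppages; refcounts: pp0:2 pp1:2 pp2:1 pp3:1

Answer: 2 2 1 1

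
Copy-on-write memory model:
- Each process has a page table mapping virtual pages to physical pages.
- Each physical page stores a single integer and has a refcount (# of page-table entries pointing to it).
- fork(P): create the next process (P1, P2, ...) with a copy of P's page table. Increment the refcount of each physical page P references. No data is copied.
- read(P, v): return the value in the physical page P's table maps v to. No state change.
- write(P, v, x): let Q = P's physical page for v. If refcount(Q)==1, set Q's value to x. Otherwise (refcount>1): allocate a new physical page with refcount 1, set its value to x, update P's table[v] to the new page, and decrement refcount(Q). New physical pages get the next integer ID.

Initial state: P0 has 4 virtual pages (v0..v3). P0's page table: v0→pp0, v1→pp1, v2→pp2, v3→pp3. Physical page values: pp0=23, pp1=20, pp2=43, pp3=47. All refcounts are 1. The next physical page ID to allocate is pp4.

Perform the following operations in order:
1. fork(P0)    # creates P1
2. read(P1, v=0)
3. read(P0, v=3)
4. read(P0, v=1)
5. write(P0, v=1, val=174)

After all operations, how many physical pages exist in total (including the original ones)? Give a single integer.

Answer: 5

Derivation:
Op 1: fork(P0) -> P1. 4 ppages; refcounts: pp0:2 pp1:2 pp2:2 pp3:2
Op 2: read(P1, v0) -> 23. No state change.
Op 3: read(P0, v3) -> 47. No state change.
Op 4: read(P0, v1) -> 20. No state change.
Op 5: write(P0, v1, 174). refcount(pp1)=2>1 -> COPY to pp4. 5 ppages; refcounts: pp0:2 pp1:1 pp2:2 pp3:2 pp4:1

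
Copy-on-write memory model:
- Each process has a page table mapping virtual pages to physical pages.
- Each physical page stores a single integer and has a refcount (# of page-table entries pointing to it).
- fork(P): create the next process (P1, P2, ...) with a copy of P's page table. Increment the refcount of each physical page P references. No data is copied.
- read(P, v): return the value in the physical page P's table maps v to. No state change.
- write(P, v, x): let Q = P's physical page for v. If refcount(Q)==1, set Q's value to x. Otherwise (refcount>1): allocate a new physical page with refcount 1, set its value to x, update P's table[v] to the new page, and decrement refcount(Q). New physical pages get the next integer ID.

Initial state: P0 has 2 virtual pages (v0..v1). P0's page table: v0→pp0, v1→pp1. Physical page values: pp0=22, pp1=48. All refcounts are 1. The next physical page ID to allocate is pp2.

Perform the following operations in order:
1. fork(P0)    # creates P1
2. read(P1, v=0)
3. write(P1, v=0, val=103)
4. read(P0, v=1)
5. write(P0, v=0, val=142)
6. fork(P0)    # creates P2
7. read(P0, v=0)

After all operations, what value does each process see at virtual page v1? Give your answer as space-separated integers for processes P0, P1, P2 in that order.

Op 1: fork(P0) -> P1. 2 ppages; refcounts: pp0:2 pp1:2
Op 2: read(P1, v0) -> 22. No state change.
Op 3: write(P1, v0, 103). refcount(pp0)=2>1 -> COPY to pp2. 3 ppages; refcounts: pp0:1 pp1:2 pp2:1
Op 4: read(P0, v1) -> 48. No state change.
Op 5: write(P0, v0, 142). refcount(pp0)=1 -> write in place. 3 ppages; refcounts: pp0:1 pp1:2 pp2:1
Op 6: fork(P0) -> P2. 3 ppages; refcounts: pp0:2 pp1:3 pp2:1
Op 7: read(P0, v0) -> 142. No state change.
P0: v1 -> pp1 = 48
P1: v1 -> pp1 = 48
P2: v1 -> pp1 = 48

Answer: 48 48 48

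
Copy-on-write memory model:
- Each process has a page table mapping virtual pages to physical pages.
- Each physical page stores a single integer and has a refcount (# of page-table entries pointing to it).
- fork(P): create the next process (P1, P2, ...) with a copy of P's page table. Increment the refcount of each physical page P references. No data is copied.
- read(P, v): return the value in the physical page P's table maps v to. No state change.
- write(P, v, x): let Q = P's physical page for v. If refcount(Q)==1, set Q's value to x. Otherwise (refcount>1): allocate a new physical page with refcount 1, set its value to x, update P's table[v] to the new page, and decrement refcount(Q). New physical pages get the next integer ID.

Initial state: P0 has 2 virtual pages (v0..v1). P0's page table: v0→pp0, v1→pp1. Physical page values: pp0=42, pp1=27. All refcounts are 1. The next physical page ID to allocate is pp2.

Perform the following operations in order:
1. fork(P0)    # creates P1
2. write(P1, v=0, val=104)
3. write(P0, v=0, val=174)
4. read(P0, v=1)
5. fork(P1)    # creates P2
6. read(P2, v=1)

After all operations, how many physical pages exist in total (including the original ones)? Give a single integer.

Op 1: fork(P0) -> P1. 2 ppages; refcounts: pp0:2 pp1:2
Op 2: write(P1, v0, 104). refcount(pp0)=2>1 -> COPY to pp2. 3 ppages; refcounts: pp0:1 pp1:2 pp2:1
Op 3: write(P0, v0, 174). refcount(pp0)=1 -> write in place. 3 ppages; refcounts: pp0:1 pp1:2 pp2:1
Op 4: read(P0, v1) -> 27. No state change.
Op 5: fork(P1) -> P2. 3 ppages; refcounts: pp0:1 pp1:3 pp2:2
Op 6: read(P2, v1) -> 27. No state change.

Answer: 3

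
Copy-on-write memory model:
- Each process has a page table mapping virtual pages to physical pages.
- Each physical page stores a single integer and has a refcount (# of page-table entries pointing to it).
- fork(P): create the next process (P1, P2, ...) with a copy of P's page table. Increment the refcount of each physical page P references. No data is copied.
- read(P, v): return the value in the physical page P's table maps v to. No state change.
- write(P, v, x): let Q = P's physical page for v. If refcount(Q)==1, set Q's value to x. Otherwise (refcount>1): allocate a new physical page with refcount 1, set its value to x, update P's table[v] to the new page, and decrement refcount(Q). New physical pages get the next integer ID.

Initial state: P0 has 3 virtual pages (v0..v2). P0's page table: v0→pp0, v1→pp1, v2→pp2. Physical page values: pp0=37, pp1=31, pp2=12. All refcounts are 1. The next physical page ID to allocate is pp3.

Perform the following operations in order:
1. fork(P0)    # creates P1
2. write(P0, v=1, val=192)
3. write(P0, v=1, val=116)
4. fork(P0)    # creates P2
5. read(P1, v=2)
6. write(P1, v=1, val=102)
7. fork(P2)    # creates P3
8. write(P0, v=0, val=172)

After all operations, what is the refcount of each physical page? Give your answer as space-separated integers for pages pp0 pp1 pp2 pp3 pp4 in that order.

Answer: 3 1 4 3 1

Derivation:
Op 1: fork(P0) -> P1. 3 ppages; refcounts: pp0:2 pp1:2 pp2:2
Op 2: write(P0, v1, 192). refcount(pp1)=2>1 -> COPY to pp3. 4 ppages; refcounts: pp0:2 pp1:1 pp2:2 pp3:1
Op 3: write(P0, v1, 116). refcount(pp3)=1 -> write in place. 4 ppages; refcounts: pp0:2 pp1:1 pp2:2 pp3:1
Op 4: fork(P0) -> P2. 4 ppages; refcounts: pp0:3 pp1:1 pp2:3 pp3:2
Op 5: read(P1, v2) -> 12. No state change.
Op 6: write(P1, v1, 102). refcount(pp1)=1 -> write in place. 4 ppages; refcounts: pp0:3 pp1:1 pp2:3 pp3:2
Op 7: fork(P2) -> P3. 4 ppages; refcounts: pp0:4 pp1:1 pp2:4 pp3:3
Op 8: write(P0, v0, 172). refcount(pp0)=4>1 -> COPY to pp4. 5 ppages; refcounts: pp0:3 pp1:1 pp2:4 pp3:3 pp4:1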